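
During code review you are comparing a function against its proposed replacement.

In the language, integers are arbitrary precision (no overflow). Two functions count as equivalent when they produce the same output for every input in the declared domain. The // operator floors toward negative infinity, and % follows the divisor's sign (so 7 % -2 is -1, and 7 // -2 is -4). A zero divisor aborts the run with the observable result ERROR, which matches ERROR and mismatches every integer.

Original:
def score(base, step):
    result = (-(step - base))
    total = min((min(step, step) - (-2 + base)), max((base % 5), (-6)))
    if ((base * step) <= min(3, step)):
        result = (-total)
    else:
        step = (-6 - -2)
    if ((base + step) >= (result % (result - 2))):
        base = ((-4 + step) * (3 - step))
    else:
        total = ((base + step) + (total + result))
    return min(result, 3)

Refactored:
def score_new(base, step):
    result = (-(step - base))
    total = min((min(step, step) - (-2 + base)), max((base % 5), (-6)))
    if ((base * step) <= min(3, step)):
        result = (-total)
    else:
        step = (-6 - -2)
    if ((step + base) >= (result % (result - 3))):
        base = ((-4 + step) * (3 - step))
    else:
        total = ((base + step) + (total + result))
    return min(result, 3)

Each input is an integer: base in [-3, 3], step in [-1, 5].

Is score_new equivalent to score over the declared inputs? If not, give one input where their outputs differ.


Not equivalent: base=3, step=-1 separates them (ERROR vs 2).
score: result = 4; total = -2; ((base * step) <= min(3, step)) -> true; result = 2; division by zero -> ERROR
score_new: result = 4; total = -2; ((base * step) <= min(3, step)) -> true; result = 2; ((step + base) >= (result % (result - 3))) -> true; base = -20; return 2
verdict: not equivalent; witness: base=3, step=-1


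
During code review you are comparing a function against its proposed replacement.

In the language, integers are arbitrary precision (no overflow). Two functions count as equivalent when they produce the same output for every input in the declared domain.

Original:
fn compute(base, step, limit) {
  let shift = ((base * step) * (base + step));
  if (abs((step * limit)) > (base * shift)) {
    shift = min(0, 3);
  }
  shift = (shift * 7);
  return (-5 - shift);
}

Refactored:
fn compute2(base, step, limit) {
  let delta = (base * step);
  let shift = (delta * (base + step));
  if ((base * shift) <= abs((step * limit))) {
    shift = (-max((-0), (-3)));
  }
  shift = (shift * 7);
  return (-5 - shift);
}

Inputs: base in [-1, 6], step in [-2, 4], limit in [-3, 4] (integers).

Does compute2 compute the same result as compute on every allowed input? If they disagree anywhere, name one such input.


The rewrite breaks on base=-1, step=-2, limit=-3, where the results are 37 and -5.
compute: shift becomes -6; next (abs((step * limit)) > (base * shift)) evaluates to false; next shift becomes -42; next final value 37
compute2: delta becomes 2; next shift becomes -6; next ((base * shift) <= abs((step * limit))) evaluates to true; next shift becomes 0; next shift becomes 0; next final value -5
verdict: not equivalent; witness: base=-1, step=-2, limit=-3


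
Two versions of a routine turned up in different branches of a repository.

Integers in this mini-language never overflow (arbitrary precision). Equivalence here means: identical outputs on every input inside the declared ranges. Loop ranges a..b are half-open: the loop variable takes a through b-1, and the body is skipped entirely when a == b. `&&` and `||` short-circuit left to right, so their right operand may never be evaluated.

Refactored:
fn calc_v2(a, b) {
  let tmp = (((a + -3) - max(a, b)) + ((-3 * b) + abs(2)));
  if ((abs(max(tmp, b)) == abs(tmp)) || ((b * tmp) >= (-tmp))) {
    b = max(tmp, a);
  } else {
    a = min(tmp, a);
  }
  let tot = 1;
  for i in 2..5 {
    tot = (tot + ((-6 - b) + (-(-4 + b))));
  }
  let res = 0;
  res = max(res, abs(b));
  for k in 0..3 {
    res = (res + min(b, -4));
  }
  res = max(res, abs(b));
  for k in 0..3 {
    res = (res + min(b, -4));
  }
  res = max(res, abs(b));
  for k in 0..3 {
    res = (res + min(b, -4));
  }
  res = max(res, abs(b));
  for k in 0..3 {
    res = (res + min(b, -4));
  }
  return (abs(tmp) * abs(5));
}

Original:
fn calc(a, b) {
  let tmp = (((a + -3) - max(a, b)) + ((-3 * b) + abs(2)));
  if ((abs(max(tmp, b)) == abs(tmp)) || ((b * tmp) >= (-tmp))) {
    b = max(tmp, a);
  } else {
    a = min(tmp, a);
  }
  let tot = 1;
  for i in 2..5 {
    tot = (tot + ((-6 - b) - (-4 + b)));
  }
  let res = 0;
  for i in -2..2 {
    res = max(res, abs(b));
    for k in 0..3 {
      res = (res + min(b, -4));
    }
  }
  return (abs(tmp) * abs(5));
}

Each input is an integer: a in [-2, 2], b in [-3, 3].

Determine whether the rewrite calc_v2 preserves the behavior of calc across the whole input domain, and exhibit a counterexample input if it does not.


This is a faithful refactor — constant usage differs; loop structure differs; arithmetic usage differs; min/max/abs usage differs; statement counts differ, but the computed results match everywhere.
As a probe, take a=2, b=-1: calc runs tmp = 2; ((abs(max(tmp, b)) == abs(tmp)) || ((b * tmp) >= (-tmp))) -> true; b = 2; tot = 1; [i=2]; tot = -5; [i=3]; tot = -11; [i=4]; tot = -17; res = 0; [i=-2]; res = 2; [k=0]; res = -2; [k=1]; res = -6; [k=2]; res = -10; [i=-1]; res = 2; [k=0]; res = -2; [k=1]; res = -6; [k=2]; res = -10; [i=0]; res = 2; [k=0]; res = -2; [k=1]; res = -6; [k=2]; res = -10; [i=1]; res = 2; [k=0]; res = -2; [k=1]; res = -6; [k=2]; res = -10; return 10; calc_v2 runs tmp = 2; ((abs(max(tmp, b)) == abs(tmp)) || ((b * tmp) >= (-tmp))) -> true; b = 2; tot = 1; [i=2]; tot = -5; [i=3]; tot = -11; [i=4]; tot = -17; res = 0; res = 2; [k=0]; res = -2; [k=1]; res = -6; [k=2]; res = -10; res = 2; [k=0]; res = -2; [k=1]; res = -6; [k=2]; res = -10; res = 2; [k=0]; res = -2; [k=1]; res = -6; [k=2]; res = -10; res = 2; [k=0]; res = -2; [k=1]; res = -6; [k=2]; res = -10; return 10; both end at 10.
Every one of the 35 inputs gives matching results.
verdict: equivalent


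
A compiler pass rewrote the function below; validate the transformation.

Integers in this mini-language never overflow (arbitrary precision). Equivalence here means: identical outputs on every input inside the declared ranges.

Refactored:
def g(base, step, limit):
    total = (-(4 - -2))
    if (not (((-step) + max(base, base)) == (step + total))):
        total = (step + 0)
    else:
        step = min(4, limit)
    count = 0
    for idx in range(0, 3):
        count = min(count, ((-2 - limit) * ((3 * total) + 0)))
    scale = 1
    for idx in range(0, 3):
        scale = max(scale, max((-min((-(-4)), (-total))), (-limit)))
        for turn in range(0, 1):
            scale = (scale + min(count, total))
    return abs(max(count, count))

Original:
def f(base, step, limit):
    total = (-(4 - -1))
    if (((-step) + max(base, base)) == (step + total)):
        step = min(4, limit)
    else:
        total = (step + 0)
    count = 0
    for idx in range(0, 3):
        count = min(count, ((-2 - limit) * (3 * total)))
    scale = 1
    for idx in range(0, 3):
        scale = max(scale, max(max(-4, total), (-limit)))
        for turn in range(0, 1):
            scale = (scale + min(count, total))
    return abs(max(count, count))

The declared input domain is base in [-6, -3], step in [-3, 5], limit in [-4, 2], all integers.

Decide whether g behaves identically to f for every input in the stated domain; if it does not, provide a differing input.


Evaluate both at base=-6, step=0, limit=-4.
f: total := -5 | (((-step) + max(base, base)) == (step + total)): false | total := 0 | count := 0 | iter idx=0: | count := 0 | iter idx=1: | count := 0 | iter idx=2: | count := 0 | scale := 1 | iter idx=0: | scale := 4 | iter turn=0: | scale := 4 | iter idx=1: | scale := 4 | iter turn=0: | scale := 4 | iter idx=2: | scale := 4 | iter turn=0: | scale := 4 | result 0
g: total := -6 | (not (((-step) + max(base, base)) == (step + total))): false | step := -4 | count := 0 | iter idx=0: | count := -36 | iter idx=1: | count := -36 | iter idx=2: | count := -36 | scale := 1 | iter idx=0: | scale := 4 | iter turn=0: | scale := -32 | iter idx=1: | scale := 4 | iter turn=0: | scale := -32 | iter idx=2: | scale := 4 | iter turn=0: | scale := -32 | result 36
0 vs 36 — the two versions disagree here.
verdict: not equivalent; witness: base=-6, step=0, limit=-4


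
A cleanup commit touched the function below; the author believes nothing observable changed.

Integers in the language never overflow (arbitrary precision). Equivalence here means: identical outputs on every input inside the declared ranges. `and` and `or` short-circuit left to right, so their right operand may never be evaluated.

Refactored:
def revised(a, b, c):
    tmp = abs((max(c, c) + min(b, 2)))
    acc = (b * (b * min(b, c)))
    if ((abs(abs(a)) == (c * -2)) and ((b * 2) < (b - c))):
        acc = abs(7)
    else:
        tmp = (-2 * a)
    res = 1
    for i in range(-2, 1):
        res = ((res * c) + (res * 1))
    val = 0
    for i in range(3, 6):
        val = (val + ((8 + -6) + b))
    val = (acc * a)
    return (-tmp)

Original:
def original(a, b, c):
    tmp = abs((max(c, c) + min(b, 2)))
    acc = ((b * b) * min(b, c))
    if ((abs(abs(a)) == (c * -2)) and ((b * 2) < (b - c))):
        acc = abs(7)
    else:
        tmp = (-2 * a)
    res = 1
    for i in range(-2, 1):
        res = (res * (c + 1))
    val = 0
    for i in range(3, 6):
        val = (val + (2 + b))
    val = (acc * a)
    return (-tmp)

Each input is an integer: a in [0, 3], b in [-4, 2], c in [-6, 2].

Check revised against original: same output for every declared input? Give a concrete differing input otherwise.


Equivalent — the differences include constant usage differs, plus arithmetic usage differs, yet no declared input distinguishes the two.
Spot check at a=0, b=2, c=-4 — original: tmp=2, then acc=-16, then ((abs(abs(a)) == (c * -2)) and ((b * 2) < (b - c))) is false, then tmp=0, then res=1, then (i=-2), then res=-3, then (i=-1), then res=9, then (i=0), then res=-27, then val=0, then (i=3), then val=4, then (i=4), then val=8, then (i=5), then val=12, then val=0, then returns 0. revised: tmp=2, then acc=-16, then ((abs(abs(a)) == (c * -2)) and ((b * 2) < (b - c))) is false, then tmp=0, then res=1, then (i=-2), then res=-3, then (i=-1), then res=9, then (i=0), then res=-27, then val=0, then (i=3), then val=4, then (i=4), then val=8, then (i=5), then val=12, then val=0, then returns 0. Both give 0.
Across all 252 domain points the two functions coincide.
verdict: equivalent


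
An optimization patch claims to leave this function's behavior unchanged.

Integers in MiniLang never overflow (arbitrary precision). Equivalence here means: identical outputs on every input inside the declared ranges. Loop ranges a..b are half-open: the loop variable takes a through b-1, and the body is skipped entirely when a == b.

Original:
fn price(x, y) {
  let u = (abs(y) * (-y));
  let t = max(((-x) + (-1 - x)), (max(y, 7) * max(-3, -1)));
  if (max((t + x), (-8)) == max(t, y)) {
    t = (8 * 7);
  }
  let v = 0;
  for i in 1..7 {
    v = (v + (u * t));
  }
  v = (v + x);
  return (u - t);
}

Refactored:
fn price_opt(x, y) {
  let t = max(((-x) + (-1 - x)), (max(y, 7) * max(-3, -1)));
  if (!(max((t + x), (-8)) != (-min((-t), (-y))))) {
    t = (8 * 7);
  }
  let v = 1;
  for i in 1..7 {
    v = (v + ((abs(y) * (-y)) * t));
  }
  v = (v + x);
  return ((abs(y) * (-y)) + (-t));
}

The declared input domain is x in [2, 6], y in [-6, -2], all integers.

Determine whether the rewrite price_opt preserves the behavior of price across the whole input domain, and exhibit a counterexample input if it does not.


The one real change (`0` became `1`) has no effect anywhere in the declared ranges; all 25 inputs agree.
verdict: equivalent


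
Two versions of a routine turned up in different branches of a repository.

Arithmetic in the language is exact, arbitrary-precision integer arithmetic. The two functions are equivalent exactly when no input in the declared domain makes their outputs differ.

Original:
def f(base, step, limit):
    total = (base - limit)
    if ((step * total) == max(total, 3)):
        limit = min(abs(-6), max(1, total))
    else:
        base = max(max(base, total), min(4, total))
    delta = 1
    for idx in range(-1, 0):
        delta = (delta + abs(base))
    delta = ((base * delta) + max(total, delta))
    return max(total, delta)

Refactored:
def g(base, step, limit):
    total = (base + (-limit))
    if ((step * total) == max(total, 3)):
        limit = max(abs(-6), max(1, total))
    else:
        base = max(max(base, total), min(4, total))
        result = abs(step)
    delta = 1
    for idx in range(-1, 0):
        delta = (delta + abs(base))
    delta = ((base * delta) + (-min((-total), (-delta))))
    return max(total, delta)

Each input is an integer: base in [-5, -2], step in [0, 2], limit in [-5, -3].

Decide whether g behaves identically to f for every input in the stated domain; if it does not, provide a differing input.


Equivalent. The suspicious edit (`min(abs(-6), max(1, total))` became `max(abs(-6), max(1, total))`) never changes the result for any input inside the declared domain.
An exhaustive pass over the 36 declared inputs shows identical outputs.
One worked example (base=-4, step=1, limit=-4) — f: total=0, then ((step * total) == max(total, 3)) is false, then base=0, then delta=1, then (idx=-1), then delta=1, then delta=1, then returns 1; g: total=0, then ((step * total) == max(total, 3)) is false, then base=0, then result=1, then delta=1, then (idx=-1), then delta=1, then delta=1, then returns 1; agreement on 1.
verdict: equivalent


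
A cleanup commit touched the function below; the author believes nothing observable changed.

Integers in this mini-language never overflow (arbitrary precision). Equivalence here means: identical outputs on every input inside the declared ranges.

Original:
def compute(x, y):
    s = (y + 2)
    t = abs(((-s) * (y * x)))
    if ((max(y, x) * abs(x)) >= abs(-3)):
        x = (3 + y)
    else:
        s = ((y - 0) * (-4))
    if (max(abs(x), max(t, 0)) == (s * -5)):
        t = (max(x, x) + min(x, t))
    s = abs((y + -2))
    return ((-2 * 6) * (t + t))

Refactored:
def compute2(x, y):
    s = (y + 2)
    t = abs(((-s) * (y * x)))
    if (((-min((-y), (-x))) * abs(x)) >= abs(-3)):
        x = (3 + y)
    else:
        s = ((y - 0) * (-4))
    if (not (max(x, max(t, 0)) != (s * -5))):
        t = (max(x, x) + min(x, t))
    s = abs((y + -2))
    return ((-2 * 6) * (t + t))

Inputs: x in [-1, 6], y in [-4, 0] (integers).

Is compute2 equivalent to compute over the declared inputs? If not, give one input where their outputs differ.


Try x=-1, y=0.
compute: s=2, then t=0, then ((max(y, x) * abs(x)) >= abs(-3)) is false, then s=0, then (max(abs(x), max(t, 0)) == (s * -5)) is false, then s=2, then returns 0
compute2: s=2, then t=0, then (((-min((-y), (-x))) * abs(x)) >= abs(-3)) is false, then s=0, then (not (max(x, max(t, 0)) != (s * -5))) is true, then t=-2, then s=2, then returns 48
0 against 48: the behavior changed.
verdict: not equivalent; witness: x=-1, y=0


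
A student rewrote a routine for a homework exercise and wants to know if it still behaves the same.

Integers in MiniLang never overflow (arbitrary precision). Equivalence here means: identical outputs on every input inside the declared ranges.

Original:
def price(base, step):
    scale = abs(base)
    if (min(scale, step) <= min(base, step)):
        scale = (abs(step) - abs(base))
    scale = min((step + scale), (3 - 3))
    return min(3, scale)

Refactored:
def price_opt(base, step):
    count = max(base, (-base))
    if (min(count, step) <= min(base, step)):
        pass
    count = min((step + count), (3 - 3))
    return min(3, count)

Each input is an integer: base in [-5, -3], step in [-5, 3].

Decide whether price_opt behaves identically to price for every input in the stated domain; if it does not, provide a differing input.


Try base=-5, step=-5.
price: scale becomes 5; next (min(scale, step) <= min(base, step)) evaluates to true; next scale becomes 0; next scale becomes -5; next final value -5
price_opt: count becomes 5; next (min(count, step) <= min(base, step)) evaluates to true; next count becomes 0; next final value 0
-5 and 0 differ, so these are not the same function on this domain.
verdict: not equivalent; witness: base=-5, step=-5


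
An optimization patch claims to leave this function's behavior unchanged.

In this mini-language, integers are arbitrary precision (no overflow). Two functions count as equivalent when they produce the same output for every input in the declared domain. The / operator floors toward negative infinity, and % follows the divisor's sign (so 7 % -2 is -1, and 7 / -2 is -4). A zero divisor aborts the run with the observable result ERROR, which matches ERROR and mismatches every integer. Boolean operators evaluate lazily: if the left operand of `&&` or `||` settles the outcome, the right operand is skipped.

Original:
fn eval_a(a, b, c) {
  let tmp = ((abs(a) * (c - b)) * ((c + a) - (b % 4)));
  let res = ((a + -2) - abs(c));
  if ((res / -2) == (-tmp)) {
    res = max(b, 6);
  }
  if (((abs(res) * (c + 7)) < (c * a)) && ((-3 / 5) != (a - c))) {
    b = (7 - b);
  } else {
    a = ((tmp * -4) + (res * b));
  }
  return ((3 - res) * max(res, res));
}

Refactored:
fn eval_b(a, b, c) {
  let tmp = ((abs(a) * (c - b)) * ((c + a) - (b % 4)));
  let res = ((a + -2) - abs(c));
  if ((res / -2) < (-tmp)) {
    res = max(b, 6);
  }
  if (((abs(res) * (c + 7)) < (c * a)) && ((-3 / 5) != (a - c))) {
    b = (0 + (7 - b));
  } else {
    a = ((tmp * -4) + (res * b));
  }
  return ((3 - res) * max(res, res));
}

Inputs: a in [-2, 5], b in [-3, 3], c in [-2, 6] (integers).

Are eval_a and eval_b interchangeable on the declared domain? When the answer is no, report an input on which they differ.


Evaluate both at a=-2, b=-3, c=-2.
eval_a: tmp becomes -10; next res becomes -6; next ((res / -2) == (-tmp)) evaluates to false; next (((abs(res) * (c + 7)) < (c * a)) && ((-3 / 5) != (a - c))) evaluates to false; next a becomes 58; next final value -54
eval_b: tmp becomes -10; next res becomes -6; next ((res / -2) < (-tmp)) evaluates to true; next res becomes 6; next (((abs(res) * (c + 7)) < (c * a)) && ((-3 / 5) != (a - c))) evaluates to false; next a becomes 22; next final value -18
-54 vs -18 — the two versions disagree here.
verdict: not equivalent; witness: a=-2, b=-3, c=-2


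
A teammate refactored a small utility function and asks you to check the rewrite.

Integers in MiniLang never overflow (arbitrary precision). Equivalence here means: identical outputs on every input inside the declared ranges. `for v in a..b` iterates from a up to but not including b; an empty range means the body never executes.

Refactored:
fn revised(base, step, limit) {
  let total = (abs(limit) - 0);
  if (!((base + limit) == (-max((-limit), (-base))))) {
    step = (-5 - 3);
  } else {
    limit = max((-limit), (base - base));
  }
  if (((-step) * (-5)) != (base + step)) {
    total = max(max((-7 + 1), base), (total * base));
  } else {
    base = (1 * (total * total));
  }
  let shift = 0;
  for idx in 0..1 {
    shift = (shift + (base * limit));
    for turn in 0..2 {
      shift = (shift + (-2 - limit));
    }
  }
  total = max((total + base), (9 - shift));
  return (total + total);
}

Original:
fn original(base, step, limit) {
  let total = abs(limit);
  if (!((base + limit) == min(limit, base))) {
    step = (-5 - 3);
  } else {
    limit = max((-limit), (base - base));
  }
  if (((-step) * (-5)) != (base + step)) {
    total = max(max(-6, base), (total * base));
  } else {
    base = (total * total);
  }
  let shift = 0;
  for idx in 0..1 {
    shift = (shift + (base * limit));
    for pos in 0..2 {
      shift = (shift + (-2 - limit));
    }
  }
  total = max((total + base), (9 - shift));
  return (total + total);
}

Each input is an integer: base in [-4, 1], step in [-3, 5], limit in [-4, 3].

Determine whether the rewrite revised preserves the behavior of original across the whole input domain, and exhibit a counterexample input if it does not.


The two versions differ — the changes include local variable names differ, plus min/max/abs usage differs, plus constant usage differs, plus arithmetic usage differs.
Spot check at base=-3, step=3, limit=-3 — original: total=3, then (!((base + limit) == min(limit, base))) is true, then step=-8, then (((-step) * (-5)) != (base + step)) is true, then total=-3, then shift=0, then (idx=0), then shift=9, then (pos=0), then shift=10, then (pos=1), then shift=11, then total=-2, then returns -4. revised: total=3, then (!((base + limit) == (-max((-limit), (-base))))) is true, then step=-8, then (((-step) * (-5)) != (base + step)) is true, then total=-3, then shift=0, then (idx=0), then shift=9, then (turn=0), then shift=10, then (turn=1), then shift=11, then total=-2, then returns -4. Both give -4.
Sweeping the whole domain (432 inputs) finds no disagreement.
verdict: equivalent


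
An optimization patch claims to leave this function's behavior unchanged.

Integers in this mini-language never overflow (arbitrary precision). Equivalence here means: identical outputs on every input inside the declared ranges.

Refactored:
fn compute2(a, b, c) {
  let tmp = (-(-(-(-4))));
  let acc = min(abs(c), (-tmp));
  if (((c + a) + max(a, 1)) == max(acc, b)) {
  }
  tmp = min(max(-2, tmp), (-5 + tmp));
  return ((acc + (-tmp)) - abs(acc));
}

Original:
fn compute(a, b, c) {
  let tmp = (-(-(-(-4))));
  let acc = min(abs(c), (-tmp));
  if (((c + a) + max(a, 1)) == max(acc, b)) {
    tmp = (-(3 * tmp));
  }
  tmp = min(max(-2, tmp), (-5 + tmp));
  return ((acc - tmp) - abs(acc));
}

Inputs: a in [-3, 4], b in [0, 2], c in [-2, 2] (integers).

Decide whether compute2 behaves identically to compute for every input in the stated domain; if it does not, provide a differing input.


Not equivalent: a=-3, b=0, c=2 separates them (9 vs -7).
compute: tmp=4, then acc=-4, then (((c + a) + max(a, 1)) == max(acc, b)) is true, then tmp=-12, then tmp=-17, then returns 9
compute2: tmp=4, then acc=-4, then (((c + a) + max(a, 1)) == max(acc, b)) is true, then tmp=-1, then returns -7
verdict: not equivalent; witness: a=-3, b=0, c=2


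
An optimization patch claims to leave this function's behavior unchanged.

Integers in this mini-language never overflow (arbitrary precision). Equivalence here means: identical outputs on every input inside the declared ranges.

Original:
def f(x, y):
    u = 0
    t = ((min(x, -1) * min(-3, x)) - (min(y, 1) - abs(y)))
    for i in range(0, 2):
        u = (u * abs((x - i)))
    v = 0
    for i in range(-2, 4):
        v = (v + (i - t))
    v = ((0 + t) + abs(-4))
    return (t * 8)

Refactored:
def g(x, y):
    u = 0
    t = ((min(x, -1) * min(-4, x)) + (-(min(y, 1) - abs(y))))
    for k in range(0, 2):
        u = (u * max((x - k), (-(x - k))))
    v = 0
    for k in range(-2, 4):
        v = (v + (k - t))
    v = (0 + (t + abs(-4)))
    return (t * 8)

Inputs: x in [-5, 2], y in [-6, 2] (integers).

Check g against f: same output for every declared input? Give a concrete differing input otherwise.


These are not equivalent — on x=-3, y=-6 the outputs split (168 vs 192).
f: u = 0; t = 21; [i=0]; u = 0; [i=1]; u = 0; v = 0; [i=-2]; v = -23; [i=-1]; v = -45; [i=0]; v = -66; [i=1]; v = -86; [i=2]; v = -105; [i=3]; v = -123; v = 25; return 168
g: u = 0; t = 24; [k=0]; u = 0; [k=1]; u = 0; v = 0; [k=-2]; v = -26; [k=-1]; v = -51; [k=0]; v = -75; [k=1]; v = -98; [k=2]; v = -120; [k=3]; v = -141; v = 28; return 192
verdict: not equivalent; witness: x=-3, y=-6


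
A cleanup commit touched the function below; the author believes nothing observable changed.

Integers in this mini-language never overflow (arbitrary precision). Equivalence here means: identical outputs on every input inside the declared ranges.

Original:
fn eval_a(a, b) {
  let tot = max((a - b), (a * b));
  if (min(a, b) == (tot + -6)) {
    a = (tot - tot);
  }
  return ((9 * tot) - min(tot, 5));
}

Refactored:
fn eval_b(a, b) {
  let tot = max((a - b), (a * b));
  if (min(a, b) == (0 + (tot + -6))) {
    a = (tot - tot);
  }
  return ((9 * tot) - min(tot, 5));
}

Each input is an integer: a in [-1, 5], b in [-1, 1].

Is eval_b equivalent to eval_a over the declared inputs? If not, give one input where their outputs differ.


Equivalent — the differences include constant usage differs, arithmetic usage differs, yet no declared input distinguishes the two.
Tracing a=3, b=-1: eval_a: tot=4, then (min(a, b) == (tot + -6)) is false, then returns 32 | eval_b: tot=4, then (min(a, b) == (0 + (tot + -6))) is false, then returns 32 — matching result 32.
Every one of the 21 inputs gives matching results.
verdict: equivalent


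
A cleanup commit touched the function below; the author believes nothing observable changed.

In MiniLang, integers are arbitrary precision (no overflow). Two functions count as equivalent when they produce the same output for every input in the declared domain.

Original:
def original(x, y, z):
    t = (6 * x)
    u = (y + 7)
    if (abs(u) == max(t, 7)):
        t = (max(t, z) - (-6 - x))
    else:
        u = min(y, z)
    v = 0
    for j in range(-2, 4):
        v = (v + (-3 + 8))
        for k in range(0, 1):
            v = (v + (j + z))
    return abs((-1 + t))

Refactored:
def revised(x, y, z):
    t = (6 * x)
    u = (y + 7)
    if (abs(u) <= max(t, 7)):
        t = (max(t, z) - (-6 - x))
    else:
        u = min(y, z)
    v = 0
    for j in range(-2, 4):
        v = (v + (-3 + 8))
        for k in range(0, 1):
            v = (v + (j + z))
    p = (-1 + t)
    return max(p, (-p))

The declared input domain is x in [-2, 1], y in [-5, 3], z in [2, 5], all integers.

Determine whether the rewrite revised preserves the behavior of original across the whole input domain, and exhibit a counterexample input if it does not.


Try x=-2, y=-5, z=2.
original: t=-12, then u=2, then (abs(u) == max(t, 7)) is false, then u=-5, then v=0, then (j=-2), then v=5, then (k=0), then v=5, then (j=-1), then v=10, then (k=0), then v=11, then (j=0), then v=16, then (k=0), then v=18, then (j=1), then v=23, then (k=0), then v=26, then (j=2), then v=31, then (k=0), then v=35, then (j=3), then v=40, then (k=0), then v=45, then returns 13
revised: t=-12, then u=2, then (abs(u) <= max(t, 7)) is true, then t=6, then v=0, then (j=-2), then v=5, then (k=0), then v=5, then (j=-1), then v=10, then (k=0), then v=11, then (j=0), then v=16, then (k=0), then v=18, then (j=1), then v=23, then (k=0), then v=26, then (j=2), then v=31, then (k=0), then v=35, then (j=3), then v=40, then (k=0), then v=45, then p=5, then returns 5
13 and 5 differ, so these are not the same function on this domain.
verdict: not equivalent; witness: x=-2, y=-5, z=2


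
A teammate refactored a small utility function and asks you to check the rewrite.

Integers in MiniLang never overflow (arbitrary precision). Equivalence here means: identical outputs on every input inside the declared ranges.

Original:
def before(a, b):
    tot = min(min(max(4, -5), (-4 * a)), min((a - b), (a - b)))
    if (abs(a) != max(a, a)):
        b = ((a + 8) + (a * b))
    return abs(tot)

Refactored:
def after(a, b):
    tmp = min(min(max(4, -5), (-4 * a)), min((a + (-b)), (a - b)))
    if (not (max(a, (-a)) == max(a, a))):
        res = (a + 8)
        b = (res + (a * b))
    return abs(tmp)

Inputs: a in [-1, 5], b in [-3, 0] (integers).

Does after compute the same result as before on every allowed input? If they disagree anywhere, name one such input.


Changes here: statement counts differ; min/max/abs usage differs; local variable names differ; arithmetic usage differs; comparison usage differs; boolean connective usage differs; the full 28-point sweep finds no disagreement.
verdict: equivalent


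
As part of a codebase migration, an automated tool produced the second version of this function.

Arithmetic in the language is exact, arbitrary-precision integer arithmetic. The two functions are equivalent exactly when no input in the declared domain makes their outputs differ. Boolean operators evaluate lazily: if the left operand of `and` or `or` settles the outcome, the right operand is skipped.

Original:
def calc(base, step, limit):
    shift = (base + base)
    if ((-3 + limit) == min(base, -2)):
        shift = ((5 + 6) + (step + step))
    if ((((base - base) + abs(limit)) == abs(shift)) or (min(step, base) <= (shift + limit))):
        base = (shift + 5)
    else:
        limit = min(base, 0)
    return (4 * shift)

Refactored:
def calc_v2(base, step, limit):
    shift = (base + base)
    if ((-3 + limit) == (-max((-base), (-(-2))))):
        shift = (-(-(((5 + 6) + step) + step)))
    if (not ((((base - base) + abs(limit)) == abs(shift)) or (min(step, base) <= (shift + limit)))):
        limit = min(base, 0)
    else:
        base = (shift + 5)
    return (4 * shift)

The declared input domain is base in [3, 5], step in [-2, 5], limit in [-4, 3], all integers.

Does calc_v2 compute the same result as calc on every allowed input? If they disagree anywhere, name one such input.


Reading the diff, among the changes: min/max/abs usage differs, boolean connective usage differs.
As a probe, take base=4, step=-1, limit=0: calc runs shift=8, then ((-3 + limit) == min(base, -2)) is false, then ((((base - base) + abs(limit)) == abs(shift)) or (min(step, base) <= (shift + limit))) is true, then base=13, then returns 32; calc_v2 runs shift=8, then ((-3 + limit) == (-max((-base), (-(-2))))) is false, then (not ((((base - base) + abs(limit)) == abs(shift)) or (min(step, base) <= (shift + limit)))) is false, then base=13, then returns 32; both end at 32.
An exhaustive pass over the 192 declared inputs shows identical outputs.
verdict: equivalent


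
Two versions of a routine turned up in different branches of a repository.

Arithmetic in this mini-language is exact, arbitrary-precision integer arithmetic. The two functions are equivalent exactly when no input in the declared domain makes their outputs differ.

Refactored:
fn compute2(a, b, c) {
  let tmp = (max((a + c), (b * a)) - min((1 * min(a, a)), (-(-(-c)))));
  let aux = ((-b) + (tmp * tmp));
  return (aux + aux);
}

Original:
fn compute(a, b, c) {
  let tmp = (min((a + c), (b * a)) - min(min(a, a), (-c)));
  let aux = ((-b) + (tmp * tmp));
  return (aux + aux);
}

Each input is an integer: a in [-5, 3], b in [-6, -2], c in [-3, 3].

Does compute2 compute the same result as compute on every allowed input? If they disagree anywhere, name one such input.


Evaluate both at a=-5, b=-6, c=-3.
compute: tmp := -3 | aux := 15 | result 30
compute2: tmp := 35 | aux := 1231 | result 2462
30 vs 2462 — the two versions disagree here.
verdict: not equivalent; witness: a=-5, b=-6, c=-3


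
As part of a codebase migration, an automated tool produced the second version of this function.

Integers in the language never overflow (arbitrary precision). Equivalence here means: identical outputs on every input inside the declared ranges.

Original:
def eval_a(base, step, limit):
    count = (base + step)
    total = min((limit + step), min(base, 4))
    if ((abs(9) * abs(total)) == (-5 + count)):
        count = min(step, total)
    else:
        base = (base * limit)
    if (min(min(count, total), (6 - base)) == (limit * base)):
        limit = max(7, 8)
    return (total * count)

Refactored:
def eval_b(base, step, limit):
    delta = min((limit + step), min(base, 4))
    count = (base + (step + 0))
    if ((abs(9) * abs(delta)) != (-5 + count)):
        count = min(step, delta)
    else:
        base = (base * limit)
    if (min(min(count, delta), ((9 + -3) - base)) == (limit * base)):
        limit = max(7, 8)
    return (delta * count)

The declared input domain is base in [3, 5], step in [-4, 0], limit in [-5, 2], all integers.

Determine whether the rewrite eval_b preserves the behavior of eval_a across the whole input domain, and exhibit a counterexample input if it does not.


The rewrite breaks on base=3, step=-4, limit=-5, where the results are 9 and 81.
eval_a: count := -1 | total := -9 | ((abs(9) * abs(total)) == (-5 + count)): false | base := -15 | (min(min(count, total), (6 - base)) == (limit * base)): false | result 9
eval_b: delta := -9 | count := -1 | ((abs(9) * abs(delta)) != (-5 + count)): true | count := -9 | (min(min(count, delta), ((9 + -3) - base)) == (limit * base)): false | result 81
verdict: not equivalent; witness: base=3, step=-4, limit=-5


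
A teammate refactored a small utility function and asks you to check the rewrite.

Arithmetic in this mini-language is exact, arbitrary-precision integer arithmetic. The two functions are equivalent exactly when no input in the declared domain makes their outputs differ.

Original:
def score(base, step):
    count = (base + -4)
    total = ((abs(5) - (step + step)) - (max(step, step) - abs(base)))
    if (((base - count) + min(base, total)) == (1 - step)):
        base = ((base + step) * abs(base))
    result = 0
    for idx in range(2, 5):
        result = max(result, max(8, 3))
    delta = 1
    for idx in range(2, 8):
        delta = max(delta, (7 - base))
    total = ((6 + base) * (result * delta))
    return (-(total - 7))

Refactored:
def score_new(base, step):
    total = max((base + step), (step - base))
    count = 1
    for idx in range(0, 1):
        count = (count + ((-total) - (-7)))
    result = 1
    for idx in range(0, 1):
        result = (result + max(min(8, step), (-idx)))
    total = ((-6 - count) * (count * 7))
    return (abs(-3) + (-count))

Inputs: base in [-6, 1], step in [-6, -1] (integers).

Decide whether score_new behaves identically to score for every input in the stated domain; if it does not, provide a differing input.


These are not equivalent — on base=-6, step=-6 the outputs split (7 vs -5).
score: count=-10, then total=29, then (((base - count) + min(base, total)) == (1 - step)) is false, then result=0, then (idx=2), then result=8, then (idx=3), then result=8, then (idx=4), then result=8, then delta=1, then (idx=2), then delta=13, then (idx=3), then delta=13, then (idx=4), then delta=13, then (idx=5), then delta=13, then (idx=6), then delta=13, then (idx=7), then delta=13, then total=0, then returns 7
score_new: total=0, then count=1, then (idx=0), then count=8, then result=1, then (idx=0), then result=1, then total=-784, then returns -5
verdict: not equivalent; witness: base=-6, step=-6


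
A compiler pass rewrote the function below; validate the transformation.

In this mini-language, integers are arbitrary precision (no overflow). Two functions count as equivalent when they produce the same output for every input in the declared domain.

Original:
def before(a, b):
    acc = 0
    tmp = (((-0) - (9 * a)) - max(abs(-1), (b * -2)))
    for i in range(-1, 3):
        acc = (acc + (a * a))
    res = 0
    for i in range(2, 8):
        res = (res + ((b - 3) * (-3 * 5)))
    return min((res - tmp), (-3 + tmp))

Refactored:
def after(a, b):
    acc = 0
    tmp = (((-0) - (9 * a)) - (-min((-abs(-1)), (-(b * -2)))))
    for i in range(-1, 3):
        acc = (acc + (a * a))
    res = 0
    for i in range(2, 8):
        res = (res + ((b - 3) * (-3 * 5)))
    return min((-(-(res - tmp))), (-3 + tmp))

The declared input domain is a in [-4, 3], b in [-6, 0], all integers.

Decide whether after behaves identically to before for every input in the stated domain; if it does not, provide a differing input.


The two are interchangeable: min/max/abs usage differs, and every declared input agrees.
Spot check at a=-4, b=0 — before: acc := 0 | tmp := 35 | iter i=-1: | acc := 16 | iter i=0: | acc := 32 | iter i=1: | acc := 48 | iter i=2: | acc := 64 | res := 0 | iter i=2: | res := 45 | iter i=3: | res := 90 | iter i=4: | res := 135 | iter i=5: | res := 180 | iter i=6: | res := 225 | iter i=7: | res := 270 | result 32. after: acc := 0 | tmp := 35 | iter i=-1: | acc := 16 | iter i=0: | acc := 32 | iter i=1: | acc := 48 | iter i=2: | acc := 64 | res := 0 | iter i=2: | res := 45 | iter i=3: | res := 90 | iter i=4: | res := 135 | iter i=5: | res := 180 | iter i=6: | res := 225 | iter i=7: | res := 270 | result 32. Both give 32.
Across all 56 domain points the two functions coincide.
verdict: equivalent


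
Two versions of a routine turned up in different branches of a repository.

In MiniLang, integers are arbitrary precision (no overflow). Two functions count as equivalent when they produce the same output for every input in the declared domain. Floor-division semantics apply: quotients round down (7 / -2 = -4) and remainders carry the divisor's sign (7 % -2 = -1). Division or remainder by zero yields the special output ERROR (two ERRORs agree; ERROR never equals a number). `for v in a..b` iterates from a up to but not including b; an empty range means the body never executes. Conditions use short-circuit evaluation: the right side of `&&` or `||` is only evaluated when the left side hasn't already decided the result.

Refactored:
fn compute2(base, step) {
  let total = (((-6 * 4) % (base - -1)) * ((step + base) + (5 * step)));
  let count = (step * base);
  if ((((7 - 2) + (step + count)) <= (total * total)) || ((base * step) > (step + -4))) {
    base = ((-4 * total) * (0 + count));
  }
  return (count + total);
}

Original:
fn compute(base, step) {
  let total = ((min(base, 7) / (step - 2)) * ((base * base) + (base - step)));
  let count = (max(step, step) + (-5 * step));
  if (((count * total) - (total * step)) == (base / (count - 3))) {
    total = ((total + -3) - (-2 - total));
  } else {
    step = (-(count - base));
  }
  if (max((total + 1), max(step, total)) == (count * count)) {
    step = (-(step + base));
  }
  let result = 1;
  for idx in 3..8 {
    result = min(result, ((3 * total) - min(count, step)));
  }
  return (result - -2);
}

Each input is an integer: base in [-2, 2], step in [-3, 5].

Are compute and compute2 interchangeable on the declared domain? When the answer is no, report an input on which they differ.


Take base=-2, step=-3.
compute: total = 0; count = 12; (((count * total) - (total * step)) == (base / (count - 3))) -> false; step = -14; (max((total + 1), max(step, total)) == (count * count)) -> false; result = 1; [idx=3]; result = 1; [idx=4]; result = 1; [idx=5]; result = 1; [idx=6]; result = 1; [idx=7]; result = 1; return 3
compute2: total = 0; count = 6; ((((7 - 2) + (step + count)) <= (total * total)) || ((base * step) > (step + -4))) -> true; base = 0; return 6
3 != 6, so the rewrite changes behavior.
verdict: not equivalent; witness: base=-2, step=-3


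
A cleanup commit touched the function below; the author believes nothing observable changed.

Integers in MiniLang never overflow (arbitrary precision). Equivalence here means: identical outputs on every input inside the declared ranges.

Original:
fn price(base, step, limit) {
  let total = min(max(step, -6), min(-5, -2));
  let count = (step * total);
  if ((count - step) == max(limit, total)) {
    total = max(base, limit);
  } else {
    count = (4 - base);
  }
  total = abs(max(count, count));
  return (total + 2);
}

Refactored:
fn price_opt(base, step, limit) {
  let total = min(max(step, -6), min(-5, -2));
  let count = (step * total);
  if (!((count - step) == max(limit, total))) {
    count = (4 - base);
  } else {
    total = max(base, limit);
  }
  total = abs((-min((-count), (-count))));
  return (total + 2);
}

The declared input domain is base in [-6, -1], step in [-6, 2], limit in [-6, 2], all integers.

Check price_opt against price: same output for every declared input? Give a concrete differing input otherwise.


Side by side, the visible changes include: boolean connective usage differs; and min/max/abs usage differs.
One worked example (base=-4, step=2, limit=-3) — price: total = -5; count = -10; ((count - step) == max(limit, total)) -> false; count = 8; total = 8; return 10; price_opt: total = -5; count = -10; (!((count - step) == max(limit, total))) -> true; count = 8; total = 8; return 10; agreement on 10.
Across all 486 domain points the two functions coincide.
verdict: equivalent


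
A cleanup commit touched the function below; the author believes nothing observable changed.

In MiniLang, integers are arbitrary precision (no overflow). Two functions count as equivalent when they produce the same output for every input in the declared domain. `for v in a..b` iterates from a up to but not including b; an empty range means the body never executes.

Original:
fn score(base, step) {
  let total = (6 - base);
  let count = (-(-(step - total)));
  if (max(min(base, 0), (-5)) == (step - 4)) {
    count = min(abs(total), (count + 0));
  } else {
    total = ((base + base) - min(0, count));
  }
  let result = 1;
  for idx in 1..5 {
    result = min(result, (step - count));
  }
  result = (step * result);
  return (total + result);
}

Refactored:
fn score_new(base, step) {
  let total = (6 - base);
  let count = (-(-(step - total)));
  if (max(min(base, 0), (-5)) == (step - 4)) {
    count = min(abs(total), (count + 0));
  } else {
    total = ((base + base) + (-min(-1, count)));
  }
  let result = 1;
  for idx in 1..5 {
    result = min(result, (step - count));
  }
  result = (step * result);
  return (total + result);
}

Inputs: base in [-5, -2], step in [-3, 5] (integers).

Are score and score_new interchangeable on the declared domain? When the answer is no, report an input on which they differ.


Equivalent. The edit looks behavioral (`0` became `-1`), but over these ranges it never changes the outcome.
Sweeping the whole domain (36 inputs) finds no disagreement.
One worked example (base=-4, step=4) — score: total := 10 | count := -6 | (max(min(base, 0), (-5)) == (step - 4)): false | total := -2 | result := 1 | iter idx=1: | result := 1 | iter idx=2: | result := 1 | iter idx=3: | result := 1 | iter idx=4: | result := 1 | result := 4 | result 2; score_new: total := 10 | count := -6 | (max(min(base, 0), (-5)) == (step - 4)): false | total := -2 | result := 1 | iter idx=1: | result := 1 | iter idx=2: | result := 1 | iter idx=3: | result := 1 | iter idx=4: | result := 1 | result := 4 | result 2; agreement on 2.
verdict: equivalent
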